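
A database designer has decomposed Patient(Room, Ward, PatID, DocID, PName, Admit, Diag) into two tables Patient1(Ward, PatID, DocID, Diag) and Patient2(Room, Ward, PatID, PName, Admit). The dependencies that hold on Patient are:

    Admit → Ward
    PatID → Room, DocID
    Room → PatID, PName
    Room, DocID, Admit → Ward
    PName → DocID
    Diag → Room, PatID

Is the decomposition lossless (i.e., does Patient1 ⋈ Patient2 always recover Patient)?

Common attributes: Patient1 ∩ Patient2 = {Ward, PatID}.
Closure of {Ward, PatID}: PatID → Room, DocID applies, adding Room, DocID; Room → PatID, PName applies, adding PName. So (Ward, PatID)⁺ = {Room, Ward, PatID, DocID, PName}.
The closure contains neither all of Patient1 = {Ward, PatID, DocID, Diag} nor all of Patient2 = {Room, Ward, PatID, PName, Admit}, so the common attributes are not a superkey of either fragment. The join is lossy.

No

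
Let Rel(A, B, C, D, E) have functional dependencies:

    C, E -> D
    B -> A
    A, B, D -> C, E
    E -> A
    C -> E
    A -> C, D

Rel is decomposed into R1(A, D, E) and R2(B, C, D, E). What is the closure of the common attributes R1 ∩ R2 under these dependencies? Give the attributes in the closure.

R1 ∩ R2 = {D, E}.
E → A applies, adding A
A → C, D applies, adding C
Closure: {A, C, D, E}.

A, C, D, E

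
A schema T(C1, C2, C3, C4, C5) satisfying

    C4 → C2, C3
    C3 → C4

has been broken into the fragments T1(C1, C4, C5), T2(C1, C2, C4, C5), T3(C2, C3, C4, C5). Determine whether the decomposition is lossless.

Chase test. Columns are C1, C2, C3, C4, C5; row i has aⱼ where attribute j ∈ Ti, else bᵢⱼ.
Initial tableau (one row per fragment):
  row 1: a1 b12 b13 a4 a5
  row 2: a1 a2 b23 a4 a5
  row 3: b31 a2 a3 a4 a5
Rows 1 and 2 agree on C4; apply C4→C2, C3 and equate their C2, C3 entries.
Rows 1 and 3 agree on C4; apply C4→C2, C3 and equate their C2, C3 entries.
Row 1 is now all distinguished symbols — the join is lossless.

Yes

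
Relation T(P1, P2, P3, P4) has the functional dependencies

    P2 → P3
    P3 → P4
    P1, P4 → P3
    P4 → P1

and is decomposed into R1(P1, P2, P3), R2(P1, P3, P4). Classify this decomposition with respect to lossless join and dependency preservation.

Lossless test: (P1, P3)⁺ = {P1, P3, P4}, which contains all of one fragment — lossless.
Dependency preservation: every FD's attributes lie within a single fragment, so each can be enforced locally — preserved.

lossless and dependency-preserving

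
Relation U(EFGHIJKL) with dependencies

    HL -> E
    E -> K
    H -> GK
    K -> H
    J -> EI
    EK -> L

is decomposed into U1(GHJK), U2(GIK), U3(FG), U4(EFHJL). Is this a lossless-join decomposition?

No

Chase test. Columns are EFGHIJKL; row i has aⱼ where attribute j ∈ Ui, else bᵢⱼ.
Initial tableau (one row per fragment):
  row 1: b11 b12 a3 a4 b15 a6 a7 b18
  row 2: b21 b22 a3 b24 a5 b26 a7 b28
  row 3: b31 a2 a3 b34 b35 b36 b37 b38
  row 4: a1 a2 b43 a4 b45 a6 b47 a8
Rows 1 and 4 agree on H; apply H→GK and equate their GK entries.
Rows 1 and 2 agree on K; apply K→H and equate their H entries.
Rows 1 and 4 agree on J; apply J→EI and equate their EI entries.
Rows 1 and 4 agree on EK; apply EK→L and equate their L entries.
No row becomes fully distinguished — the join is lossy.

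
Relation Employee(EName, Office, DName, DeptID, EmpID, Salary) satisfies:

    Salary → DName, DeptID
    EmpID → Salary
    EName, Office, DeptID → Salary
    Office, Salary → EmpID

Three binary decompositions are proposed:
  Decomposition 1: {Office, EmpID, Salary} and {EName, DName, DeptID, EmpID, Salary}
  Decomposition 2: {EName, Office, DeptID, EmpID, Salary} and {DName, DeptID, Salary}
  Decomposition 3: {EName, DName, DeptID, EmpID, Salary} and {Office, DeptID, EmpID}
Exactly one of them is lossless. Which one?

Decomposition 2

Decomposition 1: common = {EmpID, Salary}, closure = {DName, DeptID, EmpID, Salary} → lossy.
Decomposition 2: common = {DeptID, Salary}, closure = {DName, DeptID, Salary} → lossless.
Decomposition 3: common = {DeptID, EmpID}, closure = {DName, DeptID, EmpID, Salary} → lossy.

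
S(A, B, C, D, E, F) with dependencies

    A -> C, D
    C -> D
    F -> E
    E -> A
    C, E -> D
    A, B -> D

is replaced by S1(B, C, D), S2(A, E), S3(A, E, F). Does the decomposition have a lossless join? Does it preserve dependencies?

Lossless test (chase): Rows 2 and 3 agree on A; apply A→C, D and equate their C, D entries. No row becomes fully distinguished — the join is lossy.
Dependency preservation: the restricted closure of {A} across the fragments never reaches {C, D}, so A → C, D cannot be enforced without a join — not preserved.

lossy and not dependency-preserving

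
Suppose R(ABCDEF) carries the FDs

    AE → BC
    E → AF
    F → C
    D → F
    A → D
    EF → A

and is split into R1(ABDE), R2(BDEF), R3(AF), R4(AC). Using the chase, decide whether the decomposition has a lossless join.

Yes

Chase test. Columns are ABCDEF; row i has aⱼ where attribute j ∈ Ri, else bᵢⱼ.
Initial tableau (one row per fragment):
  row 1: a1 a2 b13 a4 a5 b16
  row 2: b21 a2 b23 a4 a5 a6
  row 3: a1 b32 b33 b34 b35 a6
  row 4: a1 b42 a3 b44 b45 b46
Rows 1 and 2 agree on E; apply E→AF and equate their AF entries.
Rows 1 and 2 agree on F; apply F→C and equate their C entries.
Rows 1 and 3 agree on F; apply F→C and equate their C entries.
Rows 1 and 3 agree on A; apply A→D and equate their D entries.
Rows 1 and 4 agree on A; apply A→D and equate their D entries.
Rows 1 and 4 agree on D; apply D→F and equate their F entries.
Rows 1 and 4 agree on F; apply F→C and equate their C entries.
Row 1 is now all distinguished symbols — the join is lossless.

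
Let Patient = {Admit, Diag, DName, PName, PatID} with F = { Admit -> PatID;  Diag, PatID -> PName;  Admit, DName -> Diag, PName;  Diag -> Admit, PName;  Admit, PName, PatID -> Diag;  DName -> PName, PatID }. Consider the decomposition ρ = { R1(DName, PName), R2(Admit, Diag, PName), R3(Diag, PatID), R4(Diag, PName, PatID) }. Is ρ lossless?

No

Chase test. Columns are Admit, Diag, DName, PName, PatID; row i has aⱼ where attribute j ∈ Ri, else bᵢⱼ.
Initial tableau (one row per fragment):
  row 1: b11 b12 a3 a4 b15
  row 2: a1 a2 b23 a4 b25
  row 3: b31 a2 b33 b34 a5
  row 4: b41 a2 b43 a4 a5
Rows 3 and 4 agree on Diag, PatID; apply Diag, PatID→PName and equate their PName entries.
Rows 2 and 3 agree on Diag; apply Diag→Admit, PName and equate their Admit, PName entries.
Rows 2 and 4 agree on Diag; apply Diag→Admit, PName and equate their Admit, PName entries.
Rows 2 and 3 agree on Admit; apply Admit→PatID and equate their PatID entries.
No row becomes fully distinguished — the join is lossy.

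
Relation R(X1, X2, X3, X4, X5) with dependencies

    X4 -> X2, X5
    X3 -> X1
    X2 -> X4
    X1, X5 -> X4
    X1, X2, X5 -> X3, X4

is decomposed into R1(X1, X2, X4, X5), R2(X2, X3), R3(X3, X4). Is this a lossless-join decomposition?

No

Chase test. Columns are X1, X2, X3, X4, X5; row i has aⱼ where attribute j ∈ Ri, else bᵢⱼ.
Initial tableau (one row per fragment):
  row 1: a1 a2 b13 a4 a5
  row 2: b21 a2 a3 b24 b25
  row 3: b31 b32 a3 a4 b35
Rows 1 and 3 agree on X4; apply X4→X2, X5 and equate their X2, X5 entries.
Rows 2 and 3 agree on X3; apply X3→X1 and equate their X1 entries.
Rows 1 and 2 agree on X2; apply X2→X4 and equate their X4 entries.
Rows 1 and 2 agree on X4; apply X4→X2, X5 and equate their X2, X5 entries.
No row becomes fully distinguished — the join is lossy.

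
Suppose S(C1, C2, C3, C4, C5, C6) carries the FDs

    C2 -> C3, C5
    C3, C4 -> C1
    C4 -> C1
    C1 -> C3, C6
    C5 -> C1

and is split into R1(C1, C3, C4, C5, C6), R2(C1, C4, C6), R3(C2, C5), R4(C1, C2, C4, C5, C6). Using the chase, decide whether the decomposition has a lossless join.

Chase test. Columns are C1, C2, C3, C4, C5, C6; row i has aⱼ where attribute j ∈ Ri, else bᵢⱼ.
Initial tableau (one row per fragment):
  row 1: a1 b12 a3 a4 a5 a6
  row 2: a1 b22 b23 a4 b25 a6
  row 3: b31 a2 b33 b34 a5 b36
  row 4: a1 a2 b43 a4 a5 a6
Rows 3 and 4 agree on C2; apply C2→C3, C5 and equate their C3, C5 entries.
Rows 1 and 2 agree on C1; apply C1→C3, C6 and equate their C3, C6 entries.
Rows 1 and 4 agree on C1; apply C1→C3, C6 and equate their C3, C6 entries.
Rows 1 and 3 agree on C5; apply C5→C1 and equate their C1 entries.
Rows 1 and 3 agree on C1; apply C1→C3, C6 and equate their C3, C6 entries.
Row 4 is now all distinguished symbols — the join is lossless.

Yes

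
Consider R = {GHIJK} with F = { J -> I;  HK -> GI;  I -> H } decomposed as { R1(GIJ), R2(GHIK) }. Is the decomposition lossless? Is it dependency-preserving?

lossy but dependency-preserving

Lossless test: (GI)⁺ = {GHI}, which is a superkey of neither fragment — lossy.
Dependency preservation: every FD's attributes lie within a single fragment, so each can be enforced locally — preserved.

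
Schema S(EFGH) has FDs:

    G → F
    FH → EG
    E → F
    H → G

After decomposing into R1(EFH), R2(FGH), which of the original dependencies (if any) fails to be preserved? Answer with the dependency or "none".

none

G → F lies within R2.
FH → EG: restricted closure across fragments reaches EG.
E → F lies within R1.
H → G lies within R2.
Every dependency is enforceable on the fragments, so the decomposition is dependency-preserving.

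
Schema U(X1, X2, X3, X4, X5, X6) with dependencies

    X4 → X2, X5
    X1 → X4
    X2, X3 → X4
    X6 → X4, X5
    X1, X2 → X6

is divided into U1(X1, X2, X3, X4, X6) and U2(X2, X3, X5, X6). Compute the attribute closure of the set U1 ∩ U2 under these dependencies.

U1 ∩ U2 = {X2, X3, X6}.
X2, X3 → X4 applies, adding X4
X6 → X4, X5 applies, adding X5
Closure: {X2, X3, X4, X5, X6}.

X2, X3, X4, X5, X6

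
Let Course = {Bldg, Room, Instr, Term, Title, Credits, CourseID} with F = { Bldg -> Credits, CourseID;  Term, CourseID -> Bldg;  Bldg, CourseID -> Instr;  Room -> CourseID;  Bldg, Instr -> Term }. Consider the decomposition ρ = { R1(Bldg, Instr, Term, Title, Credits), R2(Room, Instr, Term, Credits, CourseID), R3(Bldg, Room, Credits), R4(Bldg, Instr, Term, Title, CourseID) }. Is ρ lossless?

No

Chase test. Columns are Bldg, Room, Instr, Term, Title, Credits, CourseID; row i has aⱼ where attribute j ∈ Ri, else bᵢⱼ.
Initial tableau (one row per fragment):
  row 1: a1 b12 a3 a4 a5 a6 b17
  row 2: b21 a2 a3 a4 b25 a6 a7
  row 3: a1 a2 b33 b34 b35 a6 b37
  row 4: a1 b42 a3 a4 a5 b46 a7
Rows 1 and 3 agree on Bldg; apply Bldg→Credits, CourseID and equate their Credits, CourseID entries.
Rows 1 and 4 agree on Bldg; apply Bldg→Credits, CourseID and equate their Credits, CourseID entries.
Rows 1 and 2 agree on Term, CourseID; apply Term, CourseID→Bldg and equate their Bldg entries.
Rows 1 and 3 agree on Bldg, CourseID; apply Bldg, CourseID→Instr and equate their Instr entries.
Rows 1 and 3 agree on Bldg, Instr; apply Bldg, Instr→Term and equate their Term entries.
No row becomes fully distinguished — the join is lossy.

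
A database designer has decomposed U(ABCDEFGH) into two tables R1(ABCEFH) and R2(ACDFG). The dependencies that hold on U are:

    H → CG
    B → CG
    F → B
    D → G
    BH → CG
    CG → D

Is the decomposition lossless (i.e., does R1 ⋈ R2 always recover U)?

Yes

Common attributes: R1 ∩ R2 = {ACF}.
Closure of {ACF}: F → B applies, adding B; B → CG applies, adding G; CG → D applies, adding D. So (ACF)⁺ = {ABCDFG}.
This closure contains every attribute of R2, so R1 ∩ R2 → R2. The join is lossless.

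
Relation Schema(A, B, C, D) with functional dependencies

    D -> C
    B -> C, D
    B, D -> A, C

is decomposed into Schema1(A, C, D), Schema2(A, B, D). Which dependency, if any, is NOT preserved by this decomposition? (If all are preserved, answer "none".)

none

D → C lies within Schema1.
B → C, D: restricted closure across fragments reaches C, D.
B, D → A, C: restricted closure across fragments reaches A, C.
Every dependency is enforceable on the fragments, so the decomposition is dependency-preserving.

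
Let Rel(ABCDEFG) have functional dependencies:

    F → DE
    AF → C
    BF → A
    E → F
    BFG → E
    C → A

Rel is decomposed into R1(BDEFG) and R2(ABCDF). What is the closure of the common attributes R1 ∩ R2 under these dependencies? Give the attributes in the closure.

R1 ∩ R2 = {BDF}.
F → DE applies, adding E
BF → A applies, adding A
AF → C applies, adding C
Closure: {ABCDEF}.

ABCDEF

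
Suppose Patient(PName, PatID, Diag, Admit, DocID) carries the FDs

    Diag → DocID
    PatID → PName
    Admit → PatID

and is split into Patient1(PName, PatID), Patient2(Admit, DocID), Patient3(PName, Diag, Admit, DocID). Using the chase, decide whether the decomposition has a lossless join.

No

Chase test. Columns are PName, PatID, Diag, Admit, DocID; row i has aⱼ where attribute j ∈ Patienti, else bᵢⱼ.
Initial tableau (one row per fragment):
  row 1: a1 a2 b13 b14 b15
  row 2: b21 b22 b23 a4 a5
  row 3: a1 b32 a3 a4 a5
Rows 2 and 3 agree on Admit; apply Admit→PatID and equate their PatID entries.
Rows 2 and 3 agree on PatID; apply PatID→PName and equate their PName entries.
No row becomes fully distinguished — the join is lossy.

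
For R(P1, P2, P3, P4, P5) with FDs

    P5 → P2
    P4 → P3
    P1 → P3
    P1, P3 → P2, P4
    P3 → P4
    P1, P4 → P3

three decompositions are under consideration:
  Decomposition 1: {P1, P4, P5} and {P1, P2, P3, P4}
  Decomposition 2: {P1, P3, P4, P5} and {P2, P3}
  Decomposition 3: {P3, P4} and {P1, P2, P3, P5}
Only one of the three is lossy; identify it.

Decomposition 1: common = {P1, P4}, closure = {P1, P2, P3, P4} → lossless.
Decomposition 2: common = {P3}, closure = {P3, P4} → lossy.
Decomposition 3: common = {P3}, closure = {P3, P4} → lossless.

Decomposition 2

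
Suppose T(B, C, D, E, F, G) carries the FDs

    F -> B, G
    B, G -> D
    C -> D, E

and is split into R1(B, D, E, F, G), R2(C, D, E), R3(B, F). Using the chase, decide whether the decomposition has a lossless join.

Chase test. Columns are B, C, D, E, F, G; row i has aⱼ where attribute j ∈ Ri, else bᵢⱼ.
Initial tableau (one row per fragment):
  row 1: a1 b12 a3 a4 a5 a6
  row 2: b21 a2 a3 a4 b25 b26
  row 3: a1 b32 b33 b34 a5 b36
Rows 1 and 3 agree on F; apply F→B, G and equate their B, G entries.
Rows 1 and 3 agree on B, G; apply B, G→D and equate their D entries.
No row becomes fully distinguished — the join is lossy.

No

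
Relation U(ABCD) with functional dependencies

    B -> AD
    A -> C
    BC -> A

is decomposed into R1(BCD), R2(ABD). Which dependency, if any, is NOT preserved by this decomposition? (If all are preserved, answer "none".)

Check A → C: no single fragment contains all of {AC}, and the restricted closure of {A} across the fragments never reaches {C}.
B → AD is preserved.
BC → A is preserved.

A -> C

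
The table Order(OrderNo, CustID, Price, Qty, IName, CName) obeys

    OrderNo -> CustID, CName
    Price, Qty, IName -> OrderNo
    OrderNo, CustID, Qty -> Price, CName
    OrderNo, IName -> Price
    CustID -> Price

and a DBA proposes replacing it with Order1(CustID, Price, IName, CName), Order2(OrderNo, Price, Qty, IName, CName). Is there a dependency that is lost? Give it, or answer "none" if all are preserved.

OrderNo -> CustID, CName

Check OrderNo → CustID, CName: no single fragment contains all of {OrderNo, CustID, CName}, and the restricted closure of {OrderNo} across the fragments never reaches {CustID, CName}.
Price, Qty, IName → OrderNo is preserved.
OrderNo, CustID, Qty → Price, CName is preserved.
OrderNo, IName → Price is preserved.
CustID → Price is preserved.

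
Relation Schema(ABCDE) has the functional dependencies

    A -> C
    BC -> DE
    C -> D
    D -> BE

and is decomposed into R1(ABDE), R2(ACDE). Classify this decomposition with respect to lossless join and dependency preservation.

Lossless test: (ADE)⁺ = {ABCDE}, which contains all of one fragment — lossless.
Dependency preservation: BC → DE is not contained in any single fragment, but the restricted closure of its left-hand side across the fragments still reaches the right-hand side; the remaining FDs each lie inside some fragment. All dependencies are preserved.

lossless and dependency-preserving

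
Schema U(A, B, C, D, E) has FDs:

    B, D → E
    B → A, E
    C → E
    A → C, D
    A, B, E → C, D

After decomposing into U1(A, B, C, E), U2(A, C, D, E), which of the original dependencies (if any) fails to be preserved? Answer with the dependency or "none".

none

B, D → E: restricted closure across fragments reaches E.
B → A, E lies within U1.
C → E lies within U1.
A → C, D lies within U2.
A, B, E → C, D: restricted closure across fragments reaches C, D.
Every dependency is enforceable on the fragments, so the decomposition is dependency-preserving.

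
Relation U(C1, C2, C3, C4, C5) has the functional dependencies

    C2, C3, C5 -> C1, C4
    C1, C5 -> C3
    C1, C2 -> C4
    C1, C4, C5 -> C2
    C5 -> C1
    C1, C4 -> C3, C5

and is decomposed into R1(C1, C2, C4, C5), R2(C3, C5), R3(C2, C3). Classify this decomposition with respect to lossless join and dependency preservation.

Lossless test (chase): Rows 1 and 2 agree on C5; apply C5→C1 and equate their C1 entries. Rows 1 and 2 agree on C1, C5; apply C1, C5→C3 and equate their C3 entries. Row 1 is now all distinguished symbols — the join is lossless.
Dependency preservation: C2, C3, C5 → C1, C4; C1, C5 → C3; C1, C4 → C3, C5 are not contained in any single fragment, but the restricted closure of each left-hand side across the fragments still reaches the right-hand side; the remaining FDs each lie inside some fragment. All dependencies are preserved.

lossless and dependency-preserving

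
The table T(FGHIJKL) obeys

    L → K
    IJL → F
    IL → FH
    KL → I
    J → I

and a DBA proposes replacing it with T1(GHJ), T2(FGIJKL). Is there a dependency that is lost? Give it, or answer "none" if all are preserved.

IL → FH

Check IL → FH: no single fragment contains all of {FHIL}, and the restricted closure of {IL} across the fragments never reaches {FH}.
L → K is preserved.
IJL → F is preserved.
KL → I is preserved.
J → I is preserved.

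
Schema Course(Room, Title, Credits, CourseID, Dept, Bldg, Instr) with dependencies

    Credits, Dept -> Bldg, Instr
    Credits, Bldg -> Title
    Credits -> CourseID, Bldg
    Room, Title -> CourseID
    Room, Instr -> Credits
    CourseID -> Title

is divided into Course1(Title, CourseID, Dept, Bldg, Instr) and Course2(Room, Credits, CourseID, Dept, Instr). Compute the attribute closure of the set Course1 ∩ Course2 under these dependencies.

Course1 ∩ Course2 = {CourseID, Dept, Instr}.
CourseID → Title applies, adding Title
Closure: {Title, CourseID, Dept, Instr}.

Title, CourseID, Dept, Instr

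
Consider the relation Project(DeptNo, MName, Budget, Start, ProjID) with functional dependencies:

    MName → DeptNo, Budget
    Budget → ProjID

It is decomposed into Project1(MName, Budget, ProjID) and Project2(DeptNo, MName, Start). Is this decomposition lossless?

Common attributes: Project1 ∩ Project2 = {MName}.
Closure of {MName}: MName → DeptNo, Budget applies, adding DeptNo, Budget; Budget → ProjID applies, adding ProjID. So (MName)⁺ = {DeptNo, MName, Budget, ProjID}.
This closure contains every attribute of Project1, so Project1 ∩ Project2 → Project1. The join is lossless.

Yes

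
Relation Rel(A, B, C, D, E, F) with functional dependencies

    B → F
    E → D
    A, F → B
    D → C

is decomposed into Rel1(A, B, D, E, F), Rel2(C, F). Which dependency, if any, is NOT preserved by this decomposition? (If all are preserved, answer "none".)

D → C

Check D → C: no single fragment contains all of {C, D}, and the restricted closure of {D} across the fragments never reaches {C}.
B → F is preserved.
E → D is preserved.
A, F → B is preserved.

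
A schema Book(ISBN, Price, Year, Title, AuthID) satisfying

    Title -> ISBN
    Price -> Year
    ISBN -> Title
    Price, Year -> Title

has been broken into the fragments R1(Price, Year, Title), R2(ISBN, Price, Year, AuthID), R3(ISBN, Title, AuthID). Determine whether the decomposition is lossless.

Yes

Chase test. Columns are ISBN, Price, Year, Title, AuthID; row i has aⱼ where attribute j ∈ Ri, else bᵢⱼ.
Initial tableau (one row per fragment):
  row 1: b11 a2 a3 a4 b15
  row 2: a1 a2 a3 b24 a5
  row 3: a1 b32 b33 a4 a5
Rows 1 and 3 agree on Title; apply Title→ISBN and equate their ISBN entries.
Rows 1 and 2 agree on ISBN; apply ISBN→Title and equate their Title entries.
Row 2 is now all distinguished symbols — the join is lossless.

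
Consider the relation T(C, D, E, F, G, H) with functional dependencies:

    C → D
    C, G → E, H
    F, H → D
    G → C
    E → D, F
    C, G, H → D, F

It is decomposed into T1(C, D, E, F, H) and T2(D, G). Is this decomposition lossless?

Common attributes: T1 ∩ T2 = {D}.
No dependency enlarges {D}, so (D)⁺ = {D}.
The closure contains neither all of T1 = {C, D, E, F, H} nor all of T2 = {D, G}, so the common attributes are not a superkey of either fragment. The join is lossy.

No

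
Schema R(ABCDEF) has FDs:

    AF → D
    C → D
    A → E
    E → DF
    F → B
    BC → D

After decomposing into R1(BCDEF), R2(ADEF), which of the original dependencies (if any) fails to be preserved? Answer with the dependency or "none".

none

AF → D lies within R2.
C → D lies within R1.
A → E lies within R2.
E → DF lies within R1.
F → B lies within R1.
BC → D lies within R1.
Every dependency is enforceable on the fragments, so the decomposition is dependency-preserving.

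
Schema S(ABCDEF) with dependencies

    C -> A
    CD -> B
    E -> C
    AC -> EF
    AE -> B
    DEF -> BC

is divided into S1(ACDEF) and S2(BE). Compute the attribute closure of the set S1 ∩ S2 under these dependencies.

S1 ∩ S2 = {E}.
E → C applies, adding C
C → A applies, adding A
AC → EF applies, adding F
AE → B applies, adding B
Closure: {ABCEF}.

ABCEF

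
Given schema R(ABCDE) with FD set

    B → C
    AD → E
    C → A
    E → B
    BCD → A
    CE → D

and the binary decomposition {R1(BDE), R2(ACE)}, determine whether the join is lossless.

Yes

Common attributes: R1 ∩ R2 = {E}.
Closure of {E}: E → B applies, adding B; B → C applies, adding C; C → A applies, adding A; CE → D applies, adding D. So (E)⁺ = {ABCDE}.
This closure contains every attribute of R1, so R1 ∩ R2 → R1. The join is lossless.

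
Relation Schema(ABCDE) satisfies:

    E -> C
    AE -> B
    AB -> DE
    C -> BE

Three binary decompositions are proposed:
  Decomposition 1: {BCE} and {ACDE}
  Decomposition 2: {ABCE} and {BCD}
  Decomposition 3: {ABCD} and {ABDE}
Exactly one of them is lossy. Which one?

Decomposition 1: common = {CE}, closure = {BCE} → lossless.
Decomposition 2: common = {BC}, closure = {BCE} → lossy.
Decomposition 3: common = {ABD}, closure = {ABCDE} → lossless.

Decomposition 2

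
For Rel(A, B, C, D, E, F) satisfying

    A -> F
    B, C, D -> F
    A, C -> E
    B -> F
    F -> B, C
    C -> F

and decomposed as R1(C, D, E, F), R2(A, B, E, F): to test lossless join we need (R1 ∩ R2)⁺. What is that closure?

B, C, E, F

R1 ∩ R2 = {E, F}.
F → B, C applies, adding B, C
Closure: {B, C, E, F}.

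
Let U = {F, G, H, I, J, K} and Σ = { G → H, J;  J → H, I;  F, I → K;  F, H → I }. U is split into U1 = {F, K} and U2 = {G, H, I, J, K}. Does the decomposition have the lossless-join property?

Common attributes: U1 ∩ U2 = {K}.
No dependency enlarges {K}, so (K)⁺ = {K}.
The closure contains neither all of U1 = {F, K} nor all of U2 = {G, H, I, J, K}, so the common attributes are not a superkey of either fragment. The join is lossy.

No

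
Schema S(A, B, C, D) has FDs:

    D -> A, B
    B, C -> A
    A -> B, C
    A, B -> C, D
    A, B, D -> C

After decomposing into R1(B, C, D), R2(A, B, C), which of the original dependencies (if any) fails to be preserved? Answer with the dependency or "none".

none

D → A, B: restricted closure across fragments reaches A, B.
B, C → A lies within R2.
A → B, C lies within R2.
A, B → C, D: restricted closure across fragments reaches C, D.
A, B, D → C: restricted closure across fragments reaches C.
Every dependency is enforceable on the fragments, so the decomposition is dependency-preserving.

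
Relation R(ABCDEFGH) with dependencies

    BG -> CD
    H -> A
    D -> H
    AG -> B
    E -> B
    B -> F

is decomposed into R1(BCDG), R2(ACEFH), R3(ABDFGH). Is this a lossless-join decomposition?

Chase test. Columns are ABCDEFGH; row i has aⱼ where attribute j ∈ Ri, else bᵢⱼ.
Initial tableau (one row per fragment):
  row 1: b11 a2 a3 a4 b15 b16 a7 b18
  row 2: a1 b22 a3 b24 a5 a6 b27 a8
  row 3: a1 a2 b33 a4 b35 a6 a7 a8
Rows 1 and 3 agree on BG; apply BG→CD and equate their CD entries.
Rows 1 and 3 agree on D; apply D→H and equate their H entries.
Rows 1 and 3 agree on B; apply B→F and equate their F entries.
Rows 1 and 2 agree on H; apply H→A and equate their A entries.
No row becomes fully distinguished — the join is lossy.

No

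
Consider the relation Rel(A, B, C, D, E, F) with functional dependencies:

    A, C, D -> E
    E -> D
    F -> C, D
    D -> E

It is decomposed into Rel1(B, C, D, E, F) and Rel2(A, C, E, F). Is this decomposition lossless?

Common attributes: Rel1 ∩ Rel2 = {C, E, F}.
Closure of {C, E, F}: E → D applies, adding D. So (C, E, F)⁺ = {C, D, E, F}.
The closure contains neither all of Rel1 = {B, C, D, E, F} nor all of Rel2 = {A, C, E, F}, so the common attributes are not a superkey of either fragment. The join is lossy.

No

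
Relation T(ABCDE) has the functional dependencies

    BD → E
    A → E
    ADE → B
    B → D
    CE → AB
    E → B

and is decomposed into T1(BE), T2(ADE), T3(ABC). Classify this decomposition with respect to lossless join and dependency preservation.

Lossless test (chase): Rows 2 and 3 agree on A; apply A→E and equate their E entries. Rows 1 and 3 agree on B; apply B→D and equate their D entries. Rows 1 and 2 agree on E; apply E→B and equate their B entries. Rows 1 and 2 agree on B; apply B→D and equate their D entries. Row 3 is now all distinguished symbols — the join is lossless.
Dependency preservation: BD → E; ADE → B; B → D; CE → AB are not contained in any single fragment, but the restricted closure of each left-hand side across the fragments still reaches the right-hand side; the remaining FDs each lie inside some fragment. All dependencies are preserved.

lossless and dependency-preserving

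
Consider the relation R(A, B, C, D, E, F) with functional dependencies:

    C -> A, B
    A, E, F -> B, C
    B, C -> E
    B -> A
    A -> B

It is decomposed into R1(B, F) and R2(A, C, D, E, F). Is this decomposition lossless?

No

Common attributes: R1 ∩ R2 = {F}.
No dependency enlarges {F}, so (F)⁺ = {F}.
The closure contains neither all of R1 = {B, F} nor all of R2 = {A, C, D, E, F}, so the common attributes are not a superkey of either fragment. The join is lossy.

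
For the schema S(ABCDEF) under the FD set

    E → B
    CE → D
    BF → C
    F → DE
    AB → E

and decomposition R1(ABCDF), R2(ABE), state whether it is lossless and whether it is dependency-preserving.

lossless but not dependency-preserving

Lossless test: (AB)⁺ = {ABE}, which contains all of one fragment — lossless.
Dependency preservation: the restricted closure of {CE} across the fragments never reaches {D}, so CE → D cannot be enforced without a join — not preserved.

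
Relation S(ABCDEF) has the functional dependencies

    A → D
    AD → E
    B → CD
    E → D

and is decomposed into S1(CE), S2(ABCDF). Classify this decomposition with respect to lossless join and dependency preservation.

Lossless test: (C)⁺ = {C}, which is a superkey of neither fragment — lossy.
Dependency preservation: the restricted closure of {AD} across the fragments never reaches {E}, so AD → E cannot be enforced without a join — not preserved.

lossy and not dependency-preserving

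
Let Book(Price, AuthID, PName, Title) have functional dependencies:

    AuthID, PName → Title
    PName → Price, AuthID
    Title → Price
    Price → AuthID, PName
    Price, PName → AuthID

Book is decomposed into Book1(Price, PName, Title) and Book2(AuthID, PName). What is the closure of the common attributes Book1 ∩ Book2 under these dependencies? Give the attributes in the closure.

Price, AuthID, PName, Title

Book1 ∩ Book2 = {PName}.
PName → Price, AuthID applies, adding Price, AuthID
AuthID, PName → Title applies, adding Title
Closure: {Price, AuthID, PName, Title}.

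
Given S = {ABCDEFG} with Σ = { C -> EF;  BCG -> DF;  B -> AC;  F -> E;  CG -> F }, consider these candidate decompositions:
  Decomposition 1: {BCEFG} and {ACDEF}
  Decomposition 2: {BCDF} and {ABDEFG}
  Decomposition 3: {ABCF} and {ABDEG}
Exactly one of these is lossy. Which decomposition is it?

Decomposition 1: common = {CEF}, closure = {CEF} → lossy.
Decomposition 2: common = {BDF}, closure = {ABCDEF} → lossless.
Decomposition 3: common = {AB}, closure = {ABCEF} → lossless.

Decomposition 1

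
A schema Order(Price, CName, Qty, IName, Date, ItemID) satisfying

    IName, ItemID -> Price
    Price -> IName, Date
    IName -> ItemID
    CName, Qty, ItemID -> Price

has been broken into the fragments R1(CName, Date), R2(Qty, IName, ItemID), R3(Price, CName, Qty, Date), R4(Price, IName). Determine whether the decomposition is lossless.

Yes

Chase test. Columns are Price, CName, Qty, IName, Date, ItemID; row i has aⱼ where attribute j ∈ Ri, else bᵢⱼ.
Initial tableau (one row per fragment):
  row 1: b11 a2 b13 b14 a5 b16
  row 2: b21 b22 a3 a4 b25 a6
  row 3: a1 a2 a3 b34 a5 b36
  row 4: a1 b42 b43 a4 b45 b46
Rows 3 and 4 agree on Price; apply Price→IName, Date and equate their IName, Date entries.
Rows 2 and 3 agree on IName; apply IName→ItemID and equate their ItemID entries.
Rows 2 and 4 agree on IName; apply IName→ItemID and equate their ItemID entries.
Rows 2 and 3 agree on IName, ItemID; apply IName, ItemID→Price and equate their Price entries.
Rows 2 and 3 agree on Price; apply Price→IName, Date and equate their IName, Date entries.
Row 3 is now all distinguished symbols — the join is lossless.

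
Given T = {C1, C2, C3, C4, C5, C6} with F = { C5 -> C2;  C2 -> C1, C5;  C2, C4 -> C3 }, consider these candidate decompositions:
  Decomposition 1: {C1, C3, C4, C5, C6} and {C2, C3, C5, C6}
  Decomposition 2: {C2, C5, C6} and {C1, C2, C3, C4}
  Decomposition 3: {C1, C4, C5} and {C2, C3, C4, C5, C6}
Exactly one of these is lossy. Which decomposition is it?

Decomposition 1: common = {C3, C5, C6}, closure = {C1, C2, C3, C5, C6} → lossless.
Decomposition 2: common = {C2}, closure = {C1, C2, C5} → lossy.
Decomposition 3: common = {C4, C5}, closure = {C1, C2, C3, C4, C5} → lossless.

Decomposition 2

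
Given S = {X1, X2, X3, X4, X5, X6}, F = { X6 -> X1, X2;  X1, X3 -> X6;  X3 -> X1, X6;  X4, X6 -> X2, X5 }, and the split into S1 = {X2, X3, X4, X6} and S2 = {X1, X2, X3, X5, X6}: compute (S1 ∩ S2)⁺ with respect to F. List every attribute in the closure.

X1, X2, X3, X6

S1 ∩ S2 = {X2, X3, X6}.
X6 → X1, X2 applies, adding X1
Closure: {X1, X2, X3, X6}.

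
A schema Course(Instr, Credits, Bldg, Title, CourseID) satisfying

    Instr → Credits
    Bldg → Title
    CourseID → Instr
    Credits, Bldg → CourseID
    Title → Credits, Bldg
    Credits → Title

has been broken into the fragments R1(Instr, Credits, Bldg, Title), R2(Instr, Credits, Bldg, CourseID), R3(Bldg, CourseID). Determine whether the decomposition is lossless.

Chase test. Columns are Instr, Credits, Bldg, Title, CourseID; row i has aⱼ where attribute j ∈ Ri, else bᵢⱼ.
Initial tableau (one row per fragment):
  row 1: a1 a2 a3 a4 b15
  row 2: a1 a2 a3 b24 a5
  row 3: b31 b32 a3 b34 a5
Rows 1 and 2 agree on Bldg; apply Bldg→Title and equate their Title entries.
Rows 1 and 3 agree on Bldg; apply Bldg→Title and equate their Title entries.
Rows 2 and 3 agree on CourseID; apply CourseID→Instr and equate their Instr entries.
Rows 1 and 2 agree on Credits, Bldg; apply Credits, Bldg→CourseID and equate their CourseID entries.
Rows 1 and 3 agree on Title; apply Title→Credits, Bldg and equate their Credits, Bldg entries.
Row 1 is now all distinguished symbols — the join is lossless.

Yes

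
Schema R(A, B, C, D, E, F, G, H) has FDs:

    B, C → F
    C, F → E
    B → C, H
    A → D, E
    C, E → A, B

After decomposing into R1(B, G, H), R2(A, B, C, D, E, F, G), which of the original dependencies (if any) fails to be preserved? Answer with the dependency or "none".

B, C → F lies within R2.
C, F → E lies within R2.
B → C, H: restricted closure across fragments reaches C, H.
A → D, E lies within R2.
C, E → A, B lies within R2.
Every dependency is enforceable on the fragments, so the decomposition is dependency-preserving.

none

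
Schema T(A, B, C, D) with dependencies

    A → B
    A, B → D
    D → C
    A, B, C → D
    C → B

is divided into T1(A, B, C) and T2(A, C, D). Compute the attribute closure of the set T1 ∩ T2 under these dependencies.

A, B, C, D

T1 ∩ T2 = {A, C}.
A → B applies, adding B
A, B → D applies, adding D
Closure: {A, B, C, D}.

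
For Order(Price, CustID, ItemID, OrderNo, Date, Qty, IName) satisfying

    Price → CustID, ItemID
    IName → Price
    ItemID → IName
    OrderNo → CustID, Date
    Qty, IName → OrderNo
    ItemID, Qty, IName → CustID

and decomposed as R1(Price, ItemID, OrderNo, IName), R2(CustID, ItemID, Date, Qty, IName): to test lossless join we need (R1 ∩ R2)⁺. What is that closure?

Price, CustID, ItemID, IName

R1 ∩ R2 = {ItemID, IName}.
IName → Price applies, adding Price
Price → CustID, ItemID applies, adding CustID
Closure: {Price, CustID, ItemID, IName}.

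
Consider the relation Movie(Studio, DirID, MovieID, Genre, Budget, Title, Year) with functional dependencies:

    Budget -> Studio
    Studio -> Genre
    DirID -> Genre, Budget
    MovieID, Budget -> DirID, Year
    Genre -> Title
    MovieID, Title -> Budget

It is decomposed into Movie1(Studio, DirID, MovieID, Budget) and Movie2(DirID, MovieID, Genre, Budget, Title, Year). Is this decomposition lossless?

Common attributes: Movie1 ∩ Movie2 = {DirID, MovieID, Budget}.
Closure of {DirID, MovieID, Budget}: Budget → Studio applies, adding Studio; Studio → Genre applies, adding Genre; MovieID, Budget → DirID, Year applies, adding Year; Genre → Title applies, adding Title. So (DirID, MovieID, Budget)⁺ = {Studio, DirID, MovieID, Genre, Budget, Title, Year}.
This closure contains every attribute of Movie1, so Movie1 ∩ Movie2 → Movie1. The join is lossless.

Yes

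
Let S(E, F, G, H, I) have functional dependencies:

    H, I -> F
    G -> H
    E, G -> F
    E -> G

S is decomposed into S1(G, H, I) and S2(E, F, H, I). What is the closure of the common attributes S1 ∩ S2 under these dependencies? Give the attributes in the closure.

F, H, I

S1 ∩ S2 = {H, I}.
H, I → F applies, adding F
Closure: {F, H, I}.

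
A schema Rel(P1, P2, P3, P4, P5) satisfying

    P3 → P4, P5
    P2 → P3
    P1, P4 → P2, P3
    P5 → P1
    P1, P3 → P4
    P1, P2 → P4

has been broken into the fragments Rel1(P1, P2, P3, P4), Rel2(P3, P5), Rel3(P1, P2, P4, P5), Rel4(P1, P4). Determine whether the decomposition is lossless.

Yes

Chase test. Columns are P1, P2, P3, P4, P5; row i has aⱼ where attribute j ∈ Reli, else bᵢⱼ.
Initial tableau (one row per fragment):
  row 1: a1 a2 a3 a4 b15
  row 2: b21 b22 a3 b24 a5
  row 3: a1 a2 b33 a4 a5
  row 4: a1 b42 b43 a4 b45
Rows 1 and 2 agree on P3; apply P3→P4, P5 and equate their P4, P5 entries.
Rows 1 and 3 agree on P2; apply P2→P3 and equate their P3 entries.
Rows 1 and 4 agree on P1, P4; apply P1, P4→P2, P3 and equate their P2, P3 entries.
Rows 1 and 2 agree on P5; apply P5→P1 and equate their P1 entries.
Rows 1 and 4 agree on P3; apply P3→P4, P5 and equate their P4, P5 entries.
Rows 1 and 2 agree on P1, P4; apply P1, P4→P2, P3 and equate their P2, P3 entries.
Row 1 is now all distinguished symbols — the join is lossless.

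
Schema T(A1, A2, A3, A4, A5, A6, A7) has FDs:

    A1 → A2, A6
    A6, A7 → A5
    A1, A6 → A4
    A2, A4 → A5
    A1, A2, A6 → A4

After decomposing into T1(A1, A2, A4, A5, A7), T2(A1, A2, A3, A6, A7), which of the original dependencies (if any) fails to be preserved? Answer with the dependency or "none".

Check A6, A7 → A5: no single fragment contains all of {A5, A6, A7}, and the restricted closure of {A6, A7} across the fragments never reaches {A5}.
A1 → A2, A6 is preserved.
A1, A6 → A4 is preserved.
A2, A4 → A5 is preserved.
A1, A2, A6 → A4 is preserved.

A6, A7 → A5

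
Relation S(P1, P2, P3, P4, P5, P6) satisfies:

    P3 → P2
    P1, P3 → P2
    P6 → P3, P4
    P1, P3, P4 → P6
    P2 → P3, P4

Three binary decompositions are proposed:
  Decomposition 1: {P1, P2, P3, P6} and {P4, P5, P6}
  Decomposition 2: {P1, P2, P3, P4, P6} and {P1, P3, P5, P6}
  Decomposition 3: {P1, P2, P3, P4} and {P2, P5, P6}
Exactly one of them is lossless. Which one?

Decomposition 2

Decomposition 1: common = {P6}, closure = {P2, P3, P4, P6} → lossy.
Decomposition 2: common = {P1, P3, P6}, closure = {P1, P2, P3, P4, P6} → lossless.
Decomposition 3: common = {P2}, closure = {P2, P3, P4} → lossy.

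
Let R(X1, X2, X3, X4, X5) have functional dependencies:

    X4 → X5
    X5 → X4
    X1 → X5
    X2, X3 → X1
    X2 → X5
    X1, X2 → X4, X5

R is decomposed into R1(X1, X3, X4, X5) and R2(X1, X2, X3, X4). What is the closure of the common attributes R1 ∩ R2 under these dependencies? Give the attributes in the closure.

X1, X3, X4, X5

R1 ∩ R2 = {X1, X3, X4}.
X4 → X5 applies, adding X5
Closure: {X1, X3, X4, X5}.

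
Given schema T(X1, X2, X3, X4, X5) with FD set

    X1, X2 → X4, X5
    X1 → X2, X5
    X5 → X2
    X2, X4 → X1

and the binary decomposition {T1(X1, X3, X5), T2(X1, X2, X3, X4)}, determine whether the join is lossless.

Yes

Common attributes: T1 ∩ T2 = {X1, X3}.
Closure of {X1, X3}: X1 → X2, X5 applies, adding X2, X5; X1, X2 → X4, X5 applies, adding X4. So (X1, X3)⁺ = {X1, X2, X3, X4, X5}.
This closure contains every attribute of T1, so T1 ∩ T2 → T1. The join is lossless.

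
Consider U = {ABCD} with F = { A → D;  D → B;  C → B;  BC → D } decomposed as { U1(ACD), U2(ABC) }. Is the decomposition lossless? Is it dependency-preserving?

lossless but not dependency-preserving

Lossless test: (AC)⁺ = {ABCD}, which contains all of one fragment — lossless.
Dependency preservation: the restricted closure of {D} across the fragments never reaches {B}, so D → B cannot be enforced without a join — not preserved.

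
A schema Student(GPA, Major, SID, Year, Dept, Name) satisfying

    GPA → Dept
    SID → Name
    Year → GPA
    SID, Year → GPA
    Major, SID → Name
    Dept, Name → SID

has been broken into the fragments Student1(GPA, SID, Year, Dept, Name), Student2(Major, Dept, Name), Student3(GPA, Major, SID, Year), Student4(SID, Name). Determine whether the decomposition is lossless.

Chase test. Columns are GPA, Major, SID, Year, Dept, Name; row i has aⱼ where attribute j ∈ Studenti, else bᵢⱼ.
Initial tableau (one row per fragment):
  row 1: a1 b12 a3 a4 a5 a6
  row 2: b21 a2 b23 b24 a5 a6
  row 3: a1 a2 a3 a4 b35 b36
  row 4: b41 b42 a3 b44 b45 a6
Rows 1 and 3 agree on GPA; apply GPA→Dept and equate their Dept entries.
Rows 1 and 3 agree on SID; apply SID→Name and equate their Name entries.
Rows 1 and 2 agree on Dept, Name; apply Dept, Name→SID and equate their SID entries.
Row 3 is now all distinguished symbols — the join is lossless.

Yes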